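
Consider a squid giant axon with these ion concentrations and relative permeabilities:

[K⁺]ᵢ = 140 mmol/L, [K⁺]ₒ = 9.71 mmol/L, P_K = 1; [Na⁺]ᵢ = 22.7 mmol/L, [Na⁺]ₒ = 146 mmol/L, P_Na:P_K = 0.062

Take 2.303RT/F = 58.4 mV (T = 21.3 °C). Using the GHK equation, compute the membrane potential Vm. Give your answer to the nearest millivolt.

Vm = 58.4 · log₁₀[(Σ P·[cation]ₒ + Σ P·[anion]ᵢ) / (Σ P·[cation]ᵢ + Σ P·[anion]ₒ)]
Numerator = 1×9.71 + 0.062×146 = 18.76
Denominator = 1×140 + 0.062×22.7 = 141.4
Vm = 58.4 · log₁₀(0.13268) = 58.4 × (-0.8772) = -51.23 mV

-51 mV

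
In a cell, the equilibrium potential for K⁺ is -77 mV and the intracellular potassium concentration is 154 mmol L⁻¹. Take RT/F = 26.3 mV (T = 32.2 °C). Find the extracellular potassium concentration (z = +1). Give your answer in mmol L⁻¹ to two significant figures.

Nernst: E = (26.3/1) · ln([out]/[in]), so ln([out]/[in]) = -77.0 × 1 / 26.3 = -2.9278.
[out]/[in] = e^(-2.9278) = 0.05352.
[out] = 0.05352 × 154 = 8.242 mmol L⁻¹.

8.2 mmol L⁻¹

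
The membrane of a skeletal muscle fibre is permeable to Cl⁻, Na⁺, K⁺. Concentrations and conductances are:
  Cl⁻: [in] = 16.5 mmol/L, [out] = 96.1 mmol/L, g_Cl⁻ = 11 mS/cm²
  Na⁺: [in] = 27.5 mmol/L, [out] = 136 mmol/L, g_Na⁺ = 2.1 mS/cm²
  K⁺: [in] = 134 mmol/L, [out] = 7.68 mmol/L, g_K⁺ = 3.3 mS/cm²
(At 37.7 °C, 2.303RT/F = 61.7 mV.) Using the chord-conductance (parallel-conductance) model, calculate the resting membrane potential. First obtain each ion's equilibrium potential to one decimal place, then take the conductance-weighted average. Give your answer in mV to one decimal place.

-41.6 mV

E_Cl⁻ = (61.7/-1)·log₁₀(96.1/16.5) = -47.2 mV
E_Na⁺ = (61.7/1)·log₁₀(136/27.5) = 42.8 mV
E_K⁺ = (61.7/1)·log₁₀(7.68/134) = -76.6 mV
Vm = (Σ gᵢEᵢ)/(Σ gᵢ) = (11·-47.2 + 2.1·42.8 + 3.3·-76.6) / (11 + 2.1 + 3.3)
= -682.10 / 16.4 = -41.59 mV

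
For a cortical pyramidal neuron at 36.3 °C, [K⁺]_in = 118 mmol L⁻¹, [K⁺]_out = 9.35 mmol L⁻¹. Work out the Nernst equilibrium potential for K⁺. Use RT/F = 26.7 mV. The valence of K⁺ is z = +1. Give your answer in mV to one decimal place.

-67.7 mV

E = (26.7/z) · ln([K⁺]_out/[K⁺]_in) with z = +1.
= (26.7/1) · ln(9.35/118) = 26.70 · ln(0.07924)
= 26.70 · (-2.5353) = -67.69 mV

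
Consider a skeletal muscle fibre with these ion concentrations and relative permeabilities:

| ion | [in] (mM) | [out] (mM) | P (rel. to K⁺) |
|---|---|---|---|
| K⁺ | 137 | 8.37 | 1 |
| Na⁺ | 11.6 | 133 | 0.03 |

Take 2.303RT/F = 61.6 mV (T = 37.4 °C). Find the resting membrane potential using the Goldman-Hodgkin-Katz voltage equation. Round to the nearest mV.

-64 mV

Vm = 61.6 · log₁₀[(Σ P·[cation]ₒ + Σ P·[anion]ᵢ) / (Σ P·[cation]ᵢ + Σ P·[anion]ₒ)]
Numerator = 1×8.37 + 0.03×133 = 12.36
Denominator = 1×137 + 0.03×11.6 = 137.3
Vm = 61.6 · log₁₀(0.08999) = 61.6 × (-1.0458) = -64.42 mV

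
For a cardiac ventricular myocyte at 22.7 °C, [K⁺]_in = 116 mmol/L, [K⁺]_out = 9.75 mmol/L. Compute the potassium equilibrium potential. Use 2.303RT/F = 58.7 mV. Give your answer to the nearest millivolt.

E = (58.7/z) · log₁₀([K⁺]_out/[K⁺]_in) with z = +1.
= (58.7/1) · log₁₀(9.75/116) = 58.70 · log₁₀(0.08405)
= 58.70 · (-1.0755) = -63.13 mV

-63 mV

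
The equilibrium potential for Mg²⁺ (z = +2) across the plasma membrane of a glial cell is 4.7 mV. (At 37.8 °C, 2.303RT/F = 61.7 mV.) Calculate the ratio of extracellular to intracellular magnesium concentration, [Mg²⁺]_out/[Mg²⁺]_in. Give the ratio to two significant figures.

log₁₀([out]/[in]) = E·z/(61.7) = 4.7 × 2 / 61.7 = 0.1524
[out]/[in] = 10^(0.1524) = 1.42

1.4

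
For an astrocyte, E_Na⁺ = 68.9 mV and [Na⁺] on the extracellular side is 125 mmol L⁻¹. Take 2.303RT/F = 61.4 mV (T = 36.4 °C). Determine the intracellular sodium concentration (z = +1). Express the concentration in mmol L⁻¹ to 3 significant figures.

9.44 mmol L⁻¹

Nernst: E = (61.4/1) · log₁₀([out]/[in]), so log₁₀([out]/[in]) = 68.9 × 1 / 61.4 = 1.1221.
[out]/[in] = 10^(1.1221) = 13.25.
[in] = 125 / 13.25 = 9.435 mmol L⁻¹.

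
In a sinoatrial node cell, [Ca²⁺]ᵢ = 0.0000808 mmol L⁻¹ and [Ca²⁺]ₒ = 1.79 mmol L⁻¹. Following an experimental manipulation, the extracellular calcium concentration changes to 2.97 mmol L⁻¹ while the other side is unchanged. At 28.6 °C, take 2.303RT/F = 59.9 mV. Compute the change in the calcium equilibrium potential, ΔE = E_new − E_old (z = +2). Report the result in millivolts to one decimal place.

6.6 mV

E_old = (59.9/2)·log₁₀(1.79/0.0000808) = 130.15 mV
E_new = (59.9/2)·log₁₀(2.97/0.0000808) = 136.73 mV
ΔE = 136.73 − (130.15) = 6.59 mV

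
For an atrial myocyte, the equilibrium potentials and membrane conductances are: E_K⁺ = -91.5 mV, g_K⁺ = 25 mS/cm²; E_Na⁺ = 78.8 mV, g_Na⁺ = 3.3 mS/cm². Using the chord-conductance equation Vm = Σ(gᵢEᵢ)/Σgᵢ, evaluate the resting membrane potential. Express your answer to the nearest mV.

Σ gᵢEᵢ = 25·(-91.5) + 3.3·(78.8) = -2027.46
Σ gᵢ = 25 + 3.3 = 28.3
Vm = -2027.46 / 28.3 = -71.64 mV

-72 mV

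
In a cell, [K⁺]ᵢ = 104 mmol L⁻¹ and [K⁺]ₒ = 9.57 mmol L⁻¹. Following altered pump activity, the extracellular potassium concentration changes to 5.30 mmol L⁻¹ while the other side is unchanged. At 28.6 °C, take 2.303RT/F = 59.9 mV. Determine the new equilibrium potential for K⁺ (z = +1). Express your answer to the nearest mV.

After the shift: [K⁺]_out = 5.30, [K⁺]_in = 104 mmol L⁻¹.
E_new = (59.9/1)·log₁₀(5.30/104) = 59.90 · (-1.2928) = -77.44 mV

-77 mV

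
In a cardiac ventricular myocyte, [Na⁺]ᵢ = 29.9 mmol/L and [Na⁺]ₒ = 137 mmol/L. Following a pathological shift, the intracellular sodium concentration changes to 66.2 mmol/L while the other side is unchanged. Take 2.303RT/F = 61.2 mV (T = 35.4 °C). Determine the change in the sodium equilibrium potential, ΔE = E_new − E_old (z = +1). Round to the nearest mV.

-21 mV

E_old = (61.2/1)·log₁₀(137/29.9) = 40.46 mV
E_new = (61.2/1)·log₁₀(137/66.2) = 19.33 mV
ΔE = 19.33 − (40.46) = -21.13 mV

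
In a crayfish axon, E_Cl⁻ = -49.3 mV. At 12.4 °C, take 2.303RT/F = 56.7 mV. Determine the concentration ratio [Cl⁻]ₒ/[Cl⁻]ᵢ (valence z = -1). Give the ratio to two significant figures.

log₁₀([out]/[in]) = E·z/(56.7) = -49.3 × -1 / 56.7 = 0.8695
[out]/[in] = 10^(0.8695) = 7.404

7.4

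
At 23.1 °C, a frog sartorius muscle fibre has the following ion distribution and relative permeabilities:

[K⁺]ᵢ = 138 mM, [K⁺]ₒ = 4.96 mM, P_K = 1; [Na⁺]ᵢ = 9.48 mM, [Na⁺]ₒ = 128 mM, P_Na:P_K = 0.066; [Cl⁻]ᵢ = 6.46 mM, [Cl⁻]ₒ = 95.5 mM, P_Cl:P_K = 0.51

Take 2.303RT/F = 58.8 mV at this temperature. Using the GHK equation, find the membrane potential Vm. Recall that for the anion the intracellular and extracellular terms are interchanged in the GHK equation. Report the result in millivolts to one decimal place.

-61.7 mV

Vm = 58.8 · log₁₀[(Σ P·[cation]ₒ + Σ P·[anion]ᵢ) / (Σ P·[cation]ᵢ + Σ P·[anion]ₒ)]
Numerator = 1×4.96 + 0.066×128 + 0.51×6.46 = 16.7
Denominator = 1×138 + 0.066×9.48 + 0.51×95.5 = 187.3
Vm = 58.8 · log₁₀(0.089161) = 58.8 × (-1.0498) = -61.73 mV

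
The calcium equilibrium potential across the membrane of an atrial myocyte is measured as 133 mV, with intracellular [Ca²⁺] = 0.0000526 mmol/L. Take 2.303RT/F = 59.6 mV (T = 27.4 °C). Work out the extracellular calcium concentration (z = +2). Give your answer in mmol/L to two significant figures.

Nernst: E = (59.6/2) · log₁₀([out]/[in]), so log₁₀([out]/[in]) = 133.0 × 2 / 59.6 = 4.4631.
[out]/[in] = 10^(4.4631) = 2.905e+04.
[out] = 2.905e+04 × 0.0000526 = 1.528 mmol/L.

1.5 mmol/L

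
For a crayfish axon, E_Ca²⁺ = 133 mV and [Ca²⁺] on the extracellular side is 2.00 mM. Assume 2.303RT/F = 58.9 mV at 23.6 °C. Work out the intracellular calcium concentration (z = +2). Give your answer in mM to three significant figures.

Nernst: E = (58.9/2) · log₁₀([out]/[in]), so log₁₀([out]/[in]) = 133.0 × 2 / 58.9 = 4.5161.
[out]/[in] = 10^(4.5161) = 3.282e+04.
[in] = 2.00 / 3.282e+04 = 6.094e-05 mM.

0.0000609 mM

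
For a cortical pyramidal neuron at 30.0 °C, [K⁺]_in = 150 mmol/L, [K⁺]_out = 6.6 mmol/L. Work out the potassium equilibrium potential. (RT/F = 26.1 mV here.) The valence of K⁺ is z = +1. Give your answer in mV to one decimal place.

-81.5 mV

E = (26.1/z) · ln([K⁺]_out/[K⁺]_in) with z = +1.
= (26.1/1) · ln(6.6/150) = 26.10 · ln(0.044)
= 26.10 · (-3.1236) = -81.53 mV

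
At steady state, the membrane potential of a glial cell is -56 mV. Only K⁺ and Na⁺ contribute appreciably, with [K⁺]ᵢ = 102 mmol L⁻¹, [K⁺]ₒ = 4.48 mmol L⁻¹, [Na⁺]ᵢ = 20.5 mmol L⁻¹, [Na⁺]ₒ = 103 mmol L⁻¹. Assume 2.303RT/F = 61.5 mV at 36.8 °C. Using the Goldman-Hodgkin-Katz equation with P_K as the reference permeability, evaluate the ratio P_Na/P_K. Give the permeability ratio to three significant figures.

0.0801

Let α = P_Na/P_K. GHK: Vm = 61.5·log₁₀[(Kₒ + α·Naₒ)/(Kᵢ + α·Naᵢ)].
10^(Vm/61.5) = 10^(-56.0/61.5) = 0.12287
So 0.12287·(Kᵢ + α·Naᵢ) = Kₒ + α·Naₒ → α = (0.12287·102.0 − 4.48) / (103.0 − 0.12287·20.5)
α = (12.53 − 4.48) / (103.0 − 2.519) = 8.052/100.5 = 0.08014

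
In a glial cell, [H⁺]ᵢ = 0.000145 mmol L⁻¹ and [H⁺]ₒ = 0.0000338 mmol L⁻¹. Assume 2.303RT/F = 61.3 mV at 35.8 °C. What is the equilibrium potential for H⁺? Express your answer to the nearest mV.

-39 mV

E = (61.3/z) · log₁₀([H⁺]_out/[H⁺]_in) with z = +1.
= (61.3/1) · log₁₀(0.0000338/0.000145) = 61.30 · log₁₀(0.2331)
= 61.30 · (-0.6325) = -38.77 mV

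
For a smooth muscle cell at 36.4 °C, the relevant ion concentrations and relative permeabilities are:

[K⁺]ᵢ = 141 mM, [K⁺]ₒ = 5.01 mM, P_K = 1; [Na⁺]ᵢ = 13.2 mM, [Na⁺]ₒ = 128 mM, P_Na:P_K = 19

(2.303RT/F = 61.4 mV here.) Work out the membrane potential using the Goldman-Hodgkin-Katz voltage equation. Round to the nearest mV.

Vm = 61.4 · log₁₀[(Σ P·[cation]ₒ + Σ P·[anion]ᵢ) / (Σ P·[cation]ᵢ + Σ P·[anion]ₒ)]
Numerator = 1×5.01 + 19×128 = 2437
Denominator = 1×141 + 19×13.2 = 391.8
Vm = 61.4 · log₁₀(6.22) = 61.4 × (0.7938) = 48.74 mV

49 mV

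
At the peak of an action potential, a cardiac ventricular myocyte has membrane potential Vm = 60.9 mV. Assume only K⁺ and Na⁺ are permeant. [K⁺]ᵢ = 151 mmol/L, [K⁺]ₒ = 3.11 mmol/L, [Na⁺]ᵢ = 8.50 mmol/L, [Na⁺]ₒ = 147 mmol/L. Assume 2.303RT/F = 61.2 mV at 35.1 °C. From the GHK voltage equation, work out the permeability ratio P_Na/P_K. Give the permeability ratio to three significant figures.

23.7

Let α = P_Na/P_K. GHK: Vm = 61.2·log₁₀[(Kₒ + α·Naₒ)/(Kᵢ + α·Naᵢ)].
10^(Vm/61.2) = 10^(60.9/61.2) = 9.8878
So 9.8878·(Kᵢ + α·Naᵢ) = Kₒ + α·Naₒ → α = (9.8878·151.0 − 3.11) / (147.0 − 9.8878·8.5)
α = (1493 − 3.11) / (147.0 − 84.05) = 1490/62.95 = 23.67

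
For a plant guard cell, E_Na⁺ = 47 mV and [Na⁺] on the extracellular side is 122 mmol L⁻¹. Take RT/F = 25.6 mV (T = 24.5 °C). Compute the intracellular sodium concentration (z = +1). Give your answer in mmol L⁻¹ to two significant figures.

19 mmol L⁻¹

Nernst: E = (25.6/1) · ln([out]/[in]), so ln([out]/[in]) = 47.0 × 1 / 25.6 = 1.8359.
[out]/[in] = e^(1.8359) = 6.271.
[in] = 122 / 6.271 = 19.45 mmol L⁻¹.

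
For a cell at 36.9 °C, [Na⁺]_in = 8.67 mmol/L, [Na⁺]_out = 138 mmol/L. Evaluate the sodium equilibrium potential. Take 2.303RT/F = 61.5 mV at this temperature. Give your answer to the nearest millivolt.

74 mV

E = (61.5/z) · log₁₀([Na⁺]_out/[Na⁺]_in) with z = +1.
= (61.5/1) · log₁₀(138/8.67) = 61.50 · log₁₀(15.92)
= 61.50 · (1.2019) = 73.91 mV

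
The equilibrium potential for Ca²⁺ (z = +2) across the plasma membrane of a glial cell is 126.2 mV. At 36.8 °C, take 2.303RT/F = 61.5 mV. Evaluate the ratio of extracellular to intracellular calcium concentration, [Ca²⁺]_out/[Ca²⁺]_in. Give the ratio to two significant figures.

13000

log₁₀([out]/[in]) = E·z/(61.5) = 126.2 × 2 / 61.5 = 4.1041
[out]/[in] = 10^(4.1041) = 1.271e+04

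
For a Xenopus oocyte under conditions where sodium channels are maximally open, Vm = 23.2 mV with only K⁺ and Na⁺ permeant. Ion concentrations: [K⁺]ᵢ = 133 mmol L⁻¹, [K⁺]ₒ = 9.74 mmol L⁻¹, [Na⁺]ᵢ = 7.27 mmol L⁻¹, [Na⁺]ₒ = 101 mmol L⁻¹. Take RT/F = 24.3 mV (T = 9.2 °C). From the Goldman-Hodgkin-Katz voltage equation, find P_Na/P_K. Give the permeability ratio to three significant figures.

Let α = P_Na/P_K. GHK: Vm = 24.3·ln[(Kₒ + α·Naₒ)/(Kᵢ + α·Naᵢ)].
e^(Vm/24.3) = e^(23.2/24.3) = 2.598
So 2.598·(Kᵢ + α·Naᵢ) = Kₒ + α·Naₒ → α = (2.598·133.0 − 9.74) / (101.0 − 2.598·7.27)
α = (345.5 − 9.74) / (101.0 − 18.89) = 335.8/82.11 = 4.089

4.09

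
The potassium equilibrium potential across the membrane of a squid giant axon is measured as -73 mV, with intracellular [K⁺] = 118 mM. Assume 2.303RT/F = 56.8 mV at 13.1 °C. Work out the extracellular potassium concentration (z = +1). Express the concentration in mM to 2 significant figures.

6.1 mM

Nernst: E = (56.8/1) · log₁₀([out]/[in]), so log₁₀([out]/[in]) = -73.0 × 1 / 56.8 = -1.2852.
[out]/[in] = 10^(-1.2852) = 0.05185.
[out] = 0.05185 × 118 = 6.119 mM.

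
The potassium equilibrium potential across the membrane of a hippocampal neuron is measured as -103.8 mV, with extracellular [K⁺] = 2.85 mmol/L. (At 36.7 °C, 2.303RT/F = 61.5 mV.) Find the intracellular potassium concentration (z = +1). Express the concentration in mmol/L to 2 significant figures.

Nernst: E = (61.5/1) · log₁₀([out]/[in]), so log₁₀([out]/[in]) = -103.8 × 1 / 61.5 = -1.6878.
[out]/[in] = 10^(-1.6878) = 0.02052.
[in] = 2.85 / 0.02052 = 138.9 mmol/L.

140 mmol/L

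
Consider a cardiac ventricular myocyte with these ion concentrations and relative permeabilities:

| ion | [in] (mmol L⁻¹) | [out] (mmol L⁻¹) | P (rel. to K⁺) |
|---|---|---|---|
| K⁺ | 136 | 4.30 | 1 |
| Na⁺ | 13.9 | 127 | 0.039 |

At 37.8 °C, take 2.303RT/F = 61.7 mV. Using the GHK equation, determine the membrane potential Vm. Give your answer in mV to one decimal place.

Vm = 61.7 · log₁₀[(Σ P·[cation]ₒ + Σ P·[anion]ᵢ) / (Σ P·[cation]ᵢ + Σ P·[anion]ₒ)]
Numerator = 1×4.30 + 0.039×127 = 9.253
Denominator = 1×136 + 0.039×13.9 = 136.5
Vm = 61.7 · log₁₀(0.067767) = 61.7 × (-1.1690) = -72.13 mV

-72.1 mV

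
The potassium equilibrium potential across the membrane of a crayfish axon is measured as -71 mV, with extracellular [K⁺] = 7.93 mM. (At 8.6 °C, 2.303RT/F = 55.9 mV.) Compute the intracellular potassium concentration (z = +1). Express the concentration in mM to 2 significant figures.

Nernst: E = (55.9/1) · log₁₀([out]/[in]), so log₁₀([out]/[in]) = -71.0 × 1 / 55.9 = -1.2701.
[out]/[in] = 10^(-1.2701) = 0.05369.
[in] = 7.93 / 0.05369 = 147.7 mM.

150 mM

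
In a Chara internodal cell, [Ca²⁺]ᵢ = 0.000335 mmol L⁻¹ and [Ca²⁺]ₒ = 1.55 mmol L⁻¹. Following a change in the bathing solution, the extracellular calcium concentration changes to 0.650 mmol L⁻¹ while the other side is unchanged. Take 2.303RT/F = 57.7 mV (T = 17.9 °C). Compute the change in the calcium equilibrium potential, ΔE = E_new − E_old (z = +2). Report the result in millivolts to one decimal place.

-10.9 mV

E_old = (57.7/2)·log₁₀(1.55/0.000335) = 105.74 mV
E_new = (57.7/2)·log₁₀(0.650/0.000335) = 94.86 mV
ΔE = 94.86 − (105.74) = -10.89 mV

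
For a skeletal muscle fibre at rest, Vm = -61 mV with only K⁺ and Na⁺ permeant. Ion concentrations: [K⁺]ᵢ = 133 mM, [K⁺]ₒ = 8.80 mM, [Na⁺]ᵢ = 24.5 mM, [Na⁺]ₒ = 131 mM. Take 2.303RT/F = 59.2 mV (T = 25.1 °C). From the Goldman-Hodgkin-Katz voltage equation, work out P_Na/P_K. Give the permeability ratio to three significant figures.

Let α = P_Na/P_K. GHK: Vm = 59.2·log₁₀[(Kₒ + α·Naₒ)/(Kᵢ + α·Naᵢ)].
10^(Vm/59.2) = 10^(-61.0/59.2) = 0.093238
So 0.093238·(Kᵢ + α·Naᵢ) = Kₒ + α·Naₒ → α = (0.093238·133.0 − 8.8) / (131.0 − 0.093238·24.5)
α = (12.4 − 8.8) / (131.0 − 2.284) = 3.601/128.7 = 0.02797

0.0280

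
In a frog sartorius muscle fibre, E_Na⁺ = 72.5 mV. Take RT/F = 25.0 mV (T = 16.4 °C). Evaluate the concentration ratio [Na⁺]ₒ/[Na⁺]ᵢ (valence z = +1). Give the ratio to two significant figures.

18

ln([out]/[in]) = E·z/(25.0) = 72.5 × 1 / 25.0 = 2.9000
[out]/[in] = e^(2.9000) = 18.17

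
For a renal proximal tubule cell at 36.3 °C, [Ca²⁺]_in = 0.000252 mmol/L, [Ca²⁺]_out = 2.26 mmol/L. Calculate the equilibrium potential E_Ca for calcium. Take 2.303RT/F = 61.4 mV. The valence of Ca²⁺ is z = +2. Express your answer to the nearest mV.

121 mV

E = (61.4/z) · log₁₀([Ca²⁺]_out/[Ca²⁺]_in) with z = +2.
= (61.4/2) · log₁₀(2.26/0.000252) = 30.70 · log₁₀(8968)
= 30.70 · (3.9527) = 121.35 mV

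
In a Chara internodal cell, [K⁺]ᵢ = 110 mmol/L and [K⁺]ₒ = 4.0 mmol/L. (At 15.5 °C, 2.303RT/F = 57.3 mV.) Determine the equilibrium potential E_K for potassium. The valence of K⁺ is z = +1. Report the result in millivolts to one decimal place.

-82.5 mV

E = (57.3/z) · log₁₀([K⁺]_out/[K⁺]_in) with z = +1.
= (57.3/1) · log₁₀(4.0/110) = 57.30 · log₁₀(0.03636)
= 57.30 · (-1.4393) = -82.47 mV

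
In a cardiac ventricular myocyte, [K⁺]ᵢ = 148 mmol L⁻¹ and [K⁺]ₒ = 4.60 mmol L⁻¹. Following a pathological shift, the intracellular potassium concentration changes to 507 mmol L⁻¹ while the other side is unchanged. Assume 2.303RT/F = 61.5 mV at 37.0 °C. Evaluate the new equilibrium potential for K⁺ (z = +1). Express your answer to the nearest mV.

After the shift: [K⁺]_out = 4.60, [K⁺]_in = 507 mmol L⁻¹.
E_new = (61.5/1)·log₁₀(4.60/507) = 61.50 · (-2.0423) = -125.60 mV

-126 mV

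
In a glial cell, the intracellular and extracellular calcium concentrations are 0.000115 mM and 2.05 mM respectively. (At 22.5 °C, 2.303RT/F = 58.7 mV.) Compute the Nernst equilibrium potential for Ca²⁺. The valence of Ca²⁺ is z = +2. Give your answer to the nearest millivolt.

E = (58.7/z) · log₁₀([Ca²⁺]_out/[Ca²⁺]_in) with z = +2.
= (58.7/2) · log₁₀(2.05/0.000115) = 29.35 · log₁₀(1.783e+04)
= 29.35 · (4.2511) = 124.77 mV

125 mV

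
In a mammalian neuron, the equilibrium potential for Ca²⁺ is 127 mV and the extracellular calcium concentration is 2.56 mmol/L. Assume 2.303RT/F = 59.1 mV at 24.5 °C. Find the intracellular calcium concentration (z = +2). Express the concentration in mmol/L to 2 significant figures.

0.00013 mmol/L

Nernst: E = (59.1/2) · log₁₀([out]/[in]), so log₁₀([out]/[in]) = 127.0 × 2 / 59.1 = 4.2978.
[out]/[in] = 10^(4.2978) = 1.985e+04.
[in] = 2.56 / 1.985e+04 = 0.000129 mmol/L.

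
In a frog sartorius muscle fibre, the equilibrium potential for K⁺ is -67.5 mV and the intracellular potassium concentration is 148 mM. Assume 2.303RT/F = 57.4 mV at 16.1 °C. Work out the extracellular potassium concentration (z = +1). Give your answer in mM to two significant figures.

9.9 mM

Nernst: E = (57.4/1) · log₁₀([out]/[in]), so log₁₀([out]/[in]) = -67.5 × 1 / 57.4 = -1.1760.
[out]/[in] = 10^(-1.1760) = 0.06669.
[out] = 0.06669 × 148 = 9.87 mM.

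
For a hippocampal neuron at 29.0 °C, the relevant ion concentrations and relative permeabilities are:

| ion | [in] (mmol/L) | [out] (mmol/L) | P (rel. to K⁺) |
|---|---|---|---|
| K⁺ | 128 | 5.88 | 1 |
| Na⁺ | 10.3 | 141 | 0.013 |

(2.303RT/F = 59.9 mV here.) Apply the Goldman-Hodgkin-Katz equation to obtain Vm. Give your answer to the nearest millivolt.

-73 mV

Vm = 59.9 · log₁₀[(Σ P·[cation]ₒ + Σ P·[anion]ᵢ) / (Σ P·[cation]ᵢ + Σ P·[anion]ₒ)]
Numerator = 1×5.88 + 0.013×141 = 7.713
Denominator = 1×128 + 0.013×10.3 = 128.1
Vm = 59.9 · log₁₀(0.060195) = 59.9 × (-1.2204) = -73.10 mV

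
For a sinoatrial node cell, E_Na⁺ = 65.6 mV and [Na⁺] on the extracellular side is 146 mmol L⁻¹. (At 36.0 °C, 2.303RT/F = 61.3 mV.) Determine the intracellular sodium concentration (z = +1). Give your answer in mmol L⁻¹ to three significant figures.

12.4 mmol L⁻¹

Nernst: E = (61.3/1) · log₁₀([out]/[in]), so log₁₀([out]/[in]) = 65.6 × 1 / 61.3 = 1.0701.
[out]/[in] = 10^(1.0701) = 11.75.
[in] = 146 / 11.75 = 12.42 mmol L⁻¹.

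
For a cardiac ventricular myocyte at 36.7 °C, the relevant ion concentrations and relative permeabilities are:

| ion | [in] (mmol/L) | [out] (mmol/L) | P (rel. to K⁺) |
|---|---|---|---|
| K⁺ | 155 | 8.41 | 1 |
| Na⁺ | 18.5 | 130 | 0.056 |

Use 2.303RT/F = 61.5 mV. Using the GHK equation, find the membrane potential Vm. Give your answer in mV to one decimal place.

Vm = 61.5 · log₁₀[(Σ P·[cation]ₒ + Σ P·[anion]ᵢ) / (Σ P·[cation]ᵢ + Σ P·[anion]ₒ)]
Numerator = 1×8.41 + 0.056×130 = 15.69
Denominator = 1×155 + 0.056×18.5 = 156
Vm = 61.5 · log₁₀(0.10055) = 61.5 × (-0.9976) = -61.35 mV

-61.4 mV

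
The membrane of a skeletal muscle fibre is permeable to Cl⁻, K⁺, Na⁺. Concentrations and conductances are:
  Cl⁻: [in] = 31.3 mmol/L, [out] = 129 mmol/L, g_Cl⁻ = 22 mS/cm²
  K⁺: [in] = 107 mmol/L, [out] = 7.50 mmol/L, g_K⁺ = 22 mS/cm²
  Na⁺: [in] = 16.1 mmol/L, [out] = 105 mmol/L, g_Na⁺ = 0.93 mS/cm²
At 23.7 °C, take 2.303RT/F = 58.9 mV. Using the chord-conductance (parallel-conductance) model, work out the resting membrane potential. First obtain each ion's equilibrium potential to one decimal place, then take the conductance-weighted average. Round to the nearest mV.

E_Cl⁻ = (58.9/-1)·log₁₀(129/31.3) = -36.2 mV
E_K⁺ = (58.9/1)·log₁₀(7.50/107) = -68.0 mV
E_Na⁺ = (58.9/1)·log₁₀(105/16.1) = 48.0 mV
Vm = (Σ gᵢEᵢ)/(Σ gᵢ) = (22·-36.2 + 22·-68.0 + 0.93·48.0) / (22 + 22 + 0.93)
= -2247.76 / 44.93 = -50.03 mV

-50 mV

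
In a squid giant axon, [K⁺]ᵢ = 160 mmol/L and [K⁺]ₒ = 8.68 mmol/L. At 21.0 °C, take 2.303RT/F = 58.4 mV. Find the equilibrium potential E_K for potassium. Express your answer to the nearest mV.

-74 mV

E = (58.4/z) · log₁₀([K⁺]_out/[K⁺]_in) with z = +1.
= (58.4/1) · log₁₀(8.68/160) = 58.40 · log₁₀(0.05425)
= 58.40 · (-1.2656) = -73.91 mV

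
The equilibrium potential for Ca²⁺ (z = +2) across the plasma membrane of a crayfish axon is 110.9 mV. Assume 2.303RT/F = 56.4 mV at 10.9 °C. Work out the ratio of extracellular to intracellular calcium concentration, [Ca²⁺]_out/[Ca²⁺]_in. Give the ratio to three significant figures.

8560

log₁₀([out]/[in]) = E·z/(56.4) = 110.9 × 2 / 56.4 = 3.9326
[out]/[in] = 10^(3.9326) = 8563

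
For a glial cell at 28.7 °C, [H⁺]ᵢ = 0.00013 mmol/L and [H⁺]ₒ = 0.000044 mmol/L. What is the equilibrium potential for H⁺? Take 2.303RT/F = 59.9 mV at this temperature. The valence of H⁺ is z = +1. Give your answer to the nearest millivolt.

-28 mV

E = (59.9/z) · log₁₀([H⁺]_out/[H⁺]_in) with z = +1.
= (59.9/1) · log₁₀(0.000044/0.00013) = 59.90 · log₁₀(0.3385)
= 59.90 · (-0.4705) = -28.18 mV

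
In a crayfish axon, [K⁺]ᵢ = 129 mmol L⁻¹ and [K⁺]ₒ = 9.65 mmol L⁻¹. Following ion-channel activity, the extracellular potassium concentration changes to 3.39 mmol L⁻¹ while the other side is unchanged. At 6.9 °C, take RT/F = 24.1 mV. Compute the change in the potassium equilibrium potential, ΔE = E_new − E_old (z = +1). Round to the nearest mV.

E_old = (24.1/1)·ln(9.65/129) = -62.49 mV
E_new = (24.1/1)·ln(3.39/129) = -87.70 mV
ΔE = -87.70 − (-62.49) = -25.21 mV

-25 mV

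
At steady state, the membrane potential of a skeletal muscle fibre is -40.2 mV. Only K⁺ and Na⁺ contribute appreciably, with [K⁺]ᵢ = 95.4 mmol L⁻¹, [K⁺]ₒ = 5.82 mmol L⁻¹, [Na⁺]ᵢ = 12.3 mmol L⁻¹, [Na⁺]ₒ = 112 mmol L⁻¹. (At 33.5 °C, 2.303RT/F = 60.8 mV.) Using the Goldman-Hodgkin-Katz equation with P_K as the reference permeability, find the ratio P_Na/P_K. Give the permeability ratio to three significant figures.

0.137

Let α = P_Na/P_K. GHK: Vm = 60.8·log₁₀[(Kₒ + α·Naₒ)/(Kᵢ + α·Naᵢ)].
10^(Vm/60.8) = 10^(-40.2/60.8) = 0.21818
So 0.21818·(Kᵢ + α·Naᵢ) = Kₒ + α·Naₒ → α = (0.21818·95.4 − 5.82) / (112.0 − 0.21818·12.3)
α = (20.81 − 5.82) / (112.0 − 2.684) = 14.99/109.3 = 0.1372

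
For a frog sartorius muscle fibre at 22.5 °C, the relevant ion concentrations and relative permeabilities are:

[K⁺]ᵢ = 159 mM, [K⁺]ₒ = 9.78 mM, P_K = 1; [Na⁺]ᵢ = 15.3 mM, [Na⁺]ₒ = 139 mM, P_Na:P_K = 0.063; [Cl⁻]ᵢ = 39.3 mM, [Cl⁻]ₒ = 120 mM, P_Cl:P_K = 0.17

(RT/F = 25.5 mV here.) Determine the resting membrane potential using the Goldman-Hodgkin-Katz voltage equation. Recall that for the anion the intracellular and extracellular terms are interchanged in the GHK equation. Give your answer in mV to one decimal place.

Vm = 25.5 · ln[(Σ P·[cation]ₒ + Σ P·[anion]ᵢ) / (Σ P·[cation]ᵢ + Σ P·[anion]ₒ)]
Numerator = 1×9.78 + 0.063×139 + 0.17×39.3 = 25.22
Denominator = 1×159 + 0.063×15.3 + 0.17×120 = 180.4
Vm = 25.5 · ln(0.13982) = 25.5 × (-1.9674) = -50.17 mV

-50.2 mV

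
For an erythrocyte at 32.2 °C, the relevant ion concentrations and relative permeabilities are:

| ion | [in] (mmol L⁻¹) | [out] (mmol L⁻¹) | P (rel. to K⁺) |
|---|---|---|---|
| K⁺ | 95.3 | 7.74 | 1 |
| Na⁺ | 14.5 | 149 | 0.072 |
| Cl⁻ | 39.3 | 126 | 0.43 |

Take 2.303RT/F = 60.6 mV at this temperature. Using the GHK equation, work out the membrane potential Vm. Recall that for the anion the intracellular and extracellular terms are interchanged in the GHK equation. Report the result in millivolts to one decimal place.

Vm = 60.6 · log₁₀[(Σ P·[cation]ₒ + Σ P·[anion]ᵢ) / (Σ P·[cation]ᵢ + Σ P·[anion]ₒ)]
Numerator = 1×7.74 + 0.072×149 + 0.43×39.3 = 35.37
Denominator = 1×95.3 + 0.072×14.5 + 0.43×126 = 150.5
Vm = 60.6 · log₁₀(0.23496) = 60.6 × (-0.6290) = -38.12 mV

-38.1 mV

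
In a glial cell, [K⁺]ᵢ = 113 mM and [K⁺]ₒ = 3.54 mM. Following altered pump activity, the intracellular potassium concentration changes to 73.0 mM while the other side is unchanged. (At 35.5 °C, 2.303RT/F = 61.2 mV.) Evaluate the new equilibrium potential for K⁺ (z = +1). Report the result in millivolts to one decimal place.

After the shift: [K⁺]_out = 3.54, [K⁺]_in = 73.0 mM.
E_new = (61.2/1)·log₁₀(3.54/73.0) = 61.20 · (-1.3143) = -80.44 mV

-80.4 mV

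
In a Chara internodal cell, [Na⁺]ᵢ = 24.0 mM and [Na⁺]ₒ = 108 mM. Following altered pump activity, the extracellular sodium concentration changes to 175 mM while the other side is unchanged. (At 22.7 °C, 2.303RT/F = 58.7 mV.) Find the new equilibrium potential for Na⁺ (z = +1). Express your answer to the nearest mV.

51 mV

After the shift: [Na⁺]_out = 175, [Na⁺]_in = 24.0 mM.
E_new = (58.7/1)·log₁₀(175/24.0) = 58.70 · (0.8628) = 50.65 mV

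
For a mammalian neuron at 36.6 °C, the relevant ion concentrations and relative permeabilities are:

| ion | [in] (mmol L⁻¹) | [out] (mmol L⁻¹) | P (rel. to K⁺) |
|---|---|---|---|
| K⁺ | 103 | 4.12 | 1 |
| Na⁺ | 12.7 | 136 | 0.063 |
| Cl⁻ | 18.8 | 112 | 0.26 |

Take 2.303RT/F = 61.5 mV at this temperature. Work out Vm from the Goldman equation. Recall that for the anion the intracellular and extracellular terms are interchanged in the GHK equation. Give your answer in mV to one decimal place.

-54.0 mV

Vm = 61.5 · log₁₀[(Σ P·[cation]ₒ + Σ P·[anion]ᵢ) / (Σ P·[cation]ᵢ + Σ P·[anion]ₒ)]
Numerator = 1×4.12 + 0.063×136 + 0.26×18.8 = 17.58
Denominator = 1×103 + 0.063×12.7 + 0.26×112 = 132.9
Vm = 61.5 · log₁₀(0.13223) = 61.5 × (-0.8787) = -54.04 mV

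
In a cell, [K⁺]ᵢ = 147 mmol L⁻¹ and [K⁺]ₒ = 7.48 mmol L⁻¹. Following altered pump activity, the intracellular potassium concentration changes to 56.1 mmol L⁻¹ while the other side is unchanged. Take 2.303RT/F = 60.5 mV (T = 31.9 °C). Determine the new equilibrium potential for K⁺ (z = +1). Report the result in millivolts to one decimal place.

After the shift: [K⁺]_out = 7.48, [K⁺]_in = 56.1 mmol L⁻¹.
E_new = (60.5/1)·log₁₀(7.48/56.1) = 60.50 · (-0.8751) = -52.94 mV

-52.9 mV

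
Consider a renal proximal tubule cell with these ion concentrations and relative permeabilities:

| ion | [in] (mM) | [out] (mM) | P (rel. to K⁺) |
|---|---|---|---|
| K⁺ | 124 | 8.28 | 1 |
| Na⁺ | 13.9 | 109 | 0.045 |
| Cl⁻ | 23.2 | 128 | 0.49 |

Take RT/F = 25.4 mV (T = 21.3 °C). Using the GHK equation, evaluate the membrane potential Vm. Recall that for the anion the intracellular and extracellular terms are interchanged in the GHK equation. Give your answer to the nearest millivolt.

Vm = 25.4 · ln[(Σ P·[cation]ₒ + Σ P·[anion]ᵢ) / (Σ P·[cation]ᵢ + Σ P·[anion]ₒ)]
Numerator = 1×8.28 + 0.045×109 + 0.49×23.2 = 24.55
Denominator = 1×124 + 0.045×13.9 + 0.49×128 = 187.3
Vm = 25.4 · ln(0.13106) = 25.4 × (-2.0321) = -51.62 mV

-52 mV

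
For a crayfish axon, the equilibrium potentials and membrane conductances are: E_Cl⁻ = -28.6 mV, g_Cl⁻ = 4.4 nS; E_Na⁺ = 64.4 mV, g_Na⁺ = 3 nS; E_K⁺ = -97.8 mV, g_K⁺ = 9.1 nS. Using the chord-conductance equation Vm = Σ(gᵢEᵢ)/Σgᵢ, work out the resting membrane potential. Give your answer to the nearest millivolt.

Σ gᵢEᵢ = 4.4·(-28.6) + 3·(64.4) + 9.1·(-97.8) = -822.62
Σ gᵢ = 4.4 + 3 + 9.1 = 16.5
Vm = -822.62 / 16.5 = -49.86 mV

-50 mV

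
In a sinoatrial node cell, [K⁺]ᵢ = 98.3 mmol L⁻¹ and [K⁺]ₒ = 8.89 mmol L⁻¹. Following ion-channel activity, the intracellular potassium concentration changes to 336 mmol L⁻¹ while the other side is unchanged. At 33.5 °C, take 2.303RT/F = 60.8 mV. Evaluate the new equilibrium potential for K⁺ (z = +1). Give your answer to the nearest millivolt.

After the shift: [K⁺]_out = 8.89, [K⁺]_in = 336 mmol L⁻¹.
E_new = (60.8/1)·log₁₀(8.89/336) = 60.80 · (-1.5774) = -95.91 mV

-96 mV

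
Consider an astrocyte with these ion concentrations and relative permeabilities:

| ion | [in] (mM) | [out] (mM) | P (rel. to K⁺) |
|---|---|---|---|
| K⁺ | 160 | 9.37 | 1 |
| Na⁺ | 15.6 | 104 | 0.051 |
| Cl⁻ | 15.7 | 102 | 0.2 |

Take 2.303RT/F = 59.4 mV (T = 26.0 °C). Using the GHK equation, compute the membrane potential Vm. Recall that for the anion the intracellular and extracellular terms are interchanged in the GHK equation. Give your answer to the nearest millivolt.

-60 mV

Vm = 59.4 · log₁₀[(Σ P·[cation]ₒ + Σ P·[anion]ᵢ) / (Σ P·[cation]ᵢ + Σ P·[anion]ₒ)]
Numerator = 1×9.37 + 0.051×104 + 0.2×15.7 = 17.81
Denominator = 1×160 + 0.051×15.6 + 0.2×102 = 181.2
Vm = 59.4 · log₁₀(0.098314) = 59.4 × (-1.0074) = -59.84 mV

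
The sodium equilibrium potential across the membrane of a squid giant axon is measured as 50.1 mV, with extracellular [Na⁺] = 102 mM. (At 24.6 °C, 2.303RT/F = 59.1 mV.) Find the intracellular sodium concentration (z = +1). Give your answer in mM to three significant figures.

Nernst: E = (59.1/1) · log₁₀([out]/[in]), so log₁₀([out]/[in]) = 50.1 × 1 / 59.1 = 0.8477.
[out]/[in] = 10^(0.8477) = 7.042.
[in] = 102 / 7.042 = 14.48 mM.

14.5 mM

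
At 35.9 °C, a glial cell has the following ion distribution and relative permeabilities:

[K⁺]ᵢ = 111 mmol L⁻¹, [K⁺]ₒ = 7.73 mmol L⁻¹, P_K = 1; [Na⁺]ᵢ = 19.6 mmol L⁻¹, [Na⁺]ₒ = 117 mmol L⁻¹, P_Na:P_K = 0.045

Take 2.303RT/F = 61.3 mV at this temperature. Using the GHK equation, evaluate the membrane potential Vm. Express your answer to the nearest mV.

Vm = 61.3 · log₁₀[(Σ P·[cation]ₒ + Σ P·[anion]ᵢ) / (Σ P·[cation]ᵢ + Σ P·[anion]ₒ)]
Numerator = 1×7.73 + 0.045×117 = 13
Denominator = 1×111 + 0.045×19.6 = 111.9
Vm = 61.3 · log₁₀(0.11615) = 61.3 × (-0.9350) = -57.31 mV

-57 mV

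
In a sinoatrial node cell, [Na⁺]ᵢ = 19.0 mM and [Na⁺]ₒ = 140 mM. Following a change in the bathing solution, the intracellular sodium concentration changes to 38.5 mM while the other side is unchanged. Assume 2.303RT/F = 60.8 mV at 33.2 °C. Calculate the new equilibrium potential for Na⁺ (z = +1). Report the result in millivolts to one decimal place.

After the shift: [Na⁺]_out = 140, [Na⁺]_in = 38.5 mM.
E_new = (60.8/1)·log₁₀(140/38.5) = 60.80 · (0.5607) = 34.09 mV

34.1 mV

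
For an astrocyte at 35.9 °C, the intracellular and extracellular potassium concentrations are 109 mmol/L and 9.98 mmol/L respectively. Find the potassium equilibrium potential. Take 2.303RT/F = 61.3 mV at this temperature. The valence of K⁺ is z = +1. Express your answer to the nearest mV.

E = (61.3/z) · log₁₀([K⁺]_out/[K⁺]_in) with z = +1.
= (61.3/1) · log₁₀(9.98/109) = 61.30 · log₁₀(0.09156)
= 61.30 · (-1.0383) = -63.65 mV

-64 mV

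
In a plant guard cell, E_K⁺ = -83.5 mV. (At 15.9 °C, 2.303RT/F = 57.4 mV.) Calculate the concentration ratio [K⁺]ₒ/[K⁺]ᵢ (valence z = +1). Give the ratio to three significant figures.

0.0351

log₁₀([out]/[in]) = E·z/(57.4) = -83.5 × 1 / 57.4 = -1.4547
[out]/[in] = 10^(-1.4547) = 0.0351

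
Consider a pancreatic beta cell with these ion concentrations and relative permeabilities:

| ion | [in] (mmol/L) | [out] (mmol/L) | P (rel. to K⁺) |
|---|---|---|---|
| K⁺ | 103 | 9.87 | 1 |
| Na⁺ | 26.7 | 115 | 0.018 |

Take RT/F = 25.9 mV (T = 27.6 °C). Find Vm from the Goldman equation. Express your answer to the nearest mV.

-56 mV

Vm = 25.9 · ln[(Σ P·[cation]ₒ + Σ P·[anion]ᵢ) / (Σ P·[cation]ᵢ + Σ P·[anion]ₒ)]
Numerator = 1×9.87 + 0.018×115 = 11.94
Denominator = 1×103 + 0.018×26.7 = 103.5
Vm = 25.9 · ln(0.11538) = 25.9 × (-2.1595) = -55.93 mV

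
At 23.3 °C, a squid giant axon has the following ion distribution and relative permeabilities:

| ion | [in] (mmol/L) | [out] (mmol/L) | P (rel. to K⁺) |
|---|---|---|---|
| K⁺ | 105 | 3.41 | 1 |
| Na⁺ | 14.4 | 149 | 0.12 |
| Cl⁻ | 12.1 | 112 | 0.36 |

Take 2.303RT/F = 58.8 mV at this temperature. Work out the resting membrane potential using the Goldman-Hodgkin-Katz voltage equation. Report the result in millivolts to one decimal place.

-44.6 mV

Vm = 58.8 · log₁₀[(Σ P·[cation]ₒ + Σ P·[anion]ᵢ) / (Σ P·[cation]ᵢ + Σ P·[anion]ₒ)]
Numerator = 1×3.41 + 0.12×149 + 0.36×12.1 = 25.65
Denominator = 1×105 + 0.12×14.4 + 0.36×112 = 147
Vm = 58.8 · log₁₀(0.17441) = 58.8 × (-0.7584) = -44.60 mV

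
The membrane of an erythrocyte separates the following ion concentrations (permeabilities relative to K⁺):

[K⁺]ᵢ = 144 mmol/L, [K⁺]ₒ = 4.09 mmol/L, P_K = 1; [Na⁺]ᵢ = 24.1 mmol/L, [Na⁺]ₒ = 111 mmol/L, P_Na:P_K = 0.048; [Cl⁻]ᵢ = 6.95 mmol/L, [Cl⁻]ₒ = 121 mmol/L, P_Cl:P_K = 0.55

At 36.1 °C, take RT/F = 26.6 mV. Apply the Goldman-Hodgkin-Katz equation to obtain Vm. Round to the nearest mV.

Vm = 26.6 · ln[(Σ P·[cation]ₒ + Σ P·[anion]ᵢ) / (Σ P·[cation]ᵢ + Σ P·[anion]ₒ)]
Numerator = 1×4.09 + 0.048×111 + 0.55×6.95 = 13.24
Denominator = 1×144 + 0.048×24.1 + 0.55×121 = 211.7
Vm = 26.6 · ln(0.062542) = 26.6 × (-2.7719) = -73.73 mV

-74 mV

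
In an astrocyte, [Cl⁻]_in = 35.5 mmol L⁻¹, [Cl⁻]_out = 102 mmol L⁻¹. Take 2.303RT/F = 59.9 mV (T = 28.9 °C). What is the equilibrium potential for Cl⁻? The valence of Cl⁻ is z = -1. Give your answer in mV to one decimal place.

-27.5 mV

E = (59.9/z) · log₁₀([Cl⁻]_out/[Cl⁻]_in) with z = -1.
For an anion, dividing by z = -1 reverses the sign.
= (59.9/-1) · log₁₀(102/35.5) = -59.90 · log₁₀(2.873)
= -59.90 · (0.4584) = -27.46 mV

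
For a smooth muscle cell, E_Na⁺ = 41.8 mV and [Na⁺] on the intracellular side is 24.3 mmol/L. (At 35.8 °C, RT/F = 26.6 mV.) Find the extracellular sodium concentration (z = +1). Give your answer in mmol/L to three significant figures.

Nernst: E = (26.6/1) · ln([out]/[in]), so ln([out]/[in]) = 41.8 × 1 / 26.6 = 1.5714.
[out]/[in] = e^(1.5714) = 4.814.
[out] = 4.814 × 24.3 = 117 mmol/L.

117 mmol/L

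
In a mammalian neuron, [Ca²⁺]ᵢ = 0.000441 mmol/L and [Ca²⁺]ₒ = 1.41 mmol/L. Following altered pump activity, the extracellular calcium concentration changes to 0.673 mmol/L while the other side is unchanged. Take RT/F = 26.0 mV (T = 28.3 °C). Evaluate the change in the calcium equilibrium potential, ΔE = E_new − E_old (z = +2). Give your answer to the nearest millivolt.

-10 mV

E_old = (26.0/2)·ln(1.41/0.000441) = 104.91 mV
E_new = (26.0/2)·ln(0.673/0.000441) = 95.30 mV
ΔE = 95.30 − (104.91) = -9.61 mV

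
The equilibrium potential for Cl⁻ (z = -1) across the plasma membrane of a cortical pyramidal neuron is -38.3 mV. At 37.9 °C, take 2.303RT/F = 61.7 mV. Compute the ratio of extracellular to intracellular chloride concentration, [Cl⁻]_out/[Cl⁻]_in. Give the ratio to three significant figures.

log₁₀([out]/[in]) = E·z/(61.7) = -38.3 × -1 / 61.7 = 0.6207
[out]/[in] = 10^(0.6207) = 4.176

4.18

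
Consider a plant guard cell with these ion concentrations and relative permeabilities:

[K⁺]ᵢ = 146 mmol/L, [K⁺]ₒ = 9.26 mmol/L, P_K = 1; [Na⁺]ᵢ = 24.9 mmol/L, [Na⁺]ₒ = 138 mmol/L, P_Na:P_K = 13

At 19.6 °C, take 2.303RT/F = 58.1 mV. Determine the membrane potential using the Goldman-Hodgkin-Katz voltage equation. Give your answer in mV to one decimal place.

33.9 mV

Vm = 58.1 · log₁₀[(Σ P·[cation]ₒ + Σ P·[anion]ᵢ) / (Σ P·[cation]ᵢ + Σ P·[anion]ₒ)]
Numerator = 1×9.26 + 13×138 = 1803
Denominator = 1×146 + 13×24.9 = 469.7
Vm = 58.1 · log₁₀(3.8392) = 58.1 × (0.5842) = 33.94 mV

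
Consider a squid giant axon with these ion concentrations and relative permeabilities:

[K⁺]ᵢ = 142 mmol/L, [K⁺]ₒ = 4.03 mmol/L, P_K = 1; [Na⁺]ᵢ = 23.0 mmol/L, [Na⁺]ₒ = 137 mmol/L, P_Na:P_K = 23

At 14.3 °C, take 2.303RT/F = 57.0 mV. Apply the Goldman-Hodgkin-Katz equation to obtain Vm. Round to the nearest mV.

38 mV

Vm = 57.0 · log₁₀[(Σ P·[cation]ₒ + Σ P·[anion]ᵢ) / (Σ P·[cation]ᵢ + Σ P·[anion]ₒ)]
Numerator = 1×4.03 + 23×137 = 3155
Denominator = 1×142 + 23×23.0 = 671
Vm = 57.0 · log₁₀(4.702) = 57.0 × (0.6723) = 38.32 mV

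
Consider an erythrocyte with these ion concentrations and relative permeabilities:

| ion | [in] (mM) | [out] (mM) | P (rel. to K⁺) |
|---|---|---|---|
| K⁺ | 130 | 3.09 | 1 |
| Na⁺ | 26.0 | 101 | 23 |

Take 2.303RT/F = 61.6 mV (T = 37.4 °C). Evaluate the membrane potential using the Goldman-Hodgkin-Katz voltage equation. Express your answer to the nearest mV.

Vm = 61.6 · log₁₀[(Σ P·[cation]ₒ + Σ P·[anion]ᵢ) / (Σ P·[cation]ᵢ + Σ P·[anion]ₒ)]
Numerator = 1×3.09 + 23×101 = 2326
Denominator = 1×130 + 23×26.0 = 728
Vm = 61.6 · log₁₀(3.1952) = 61.6 × (0.5045) = 31.08 mV

31 mV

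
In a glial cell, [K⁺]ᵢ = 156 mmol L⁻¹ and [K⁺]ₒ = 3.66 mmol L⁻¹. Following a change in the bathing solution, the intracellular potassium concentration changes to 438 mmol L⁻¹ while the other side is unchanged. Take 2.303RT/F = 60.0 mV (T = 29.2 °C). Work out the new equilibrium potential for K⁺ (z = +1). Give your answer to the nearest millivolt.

After the shift: [K⁺]_out = 3.66, [K⁺]_in = 438 mmol L⁻¹.
E_new = (60.0/1)·log₁₀(3.66/438) = 60.00 · (-2.0780) = -124.68 mV

-125 mV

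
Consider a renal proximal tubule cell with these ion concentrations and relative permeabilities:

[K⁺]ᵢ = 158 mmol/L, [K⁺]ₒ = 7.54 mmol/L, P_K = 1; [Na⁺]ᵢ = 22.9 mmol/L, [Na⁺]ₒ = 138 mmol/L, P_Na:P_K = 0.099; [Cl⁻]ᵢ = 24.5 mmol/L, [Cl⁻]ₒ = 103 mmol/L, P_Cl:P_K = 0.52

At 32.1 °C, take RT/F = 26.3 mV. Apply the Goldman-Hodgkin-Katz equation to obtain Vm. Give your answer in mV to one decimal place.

-48.4 mV

Vm = 26.3 · ln[(Σ P·[cation]ₒ + Σ P·[anion]ᵢ) / (Σ P·[cation]ᵢ + Σ P·[anion]ₒ)]
Numerator = 1×7.54 + 0.099×138 + 0.52×24.5 = 33.94
Denominator = 1×158 + 0.099×22.9 + 0.52×103 = 213.8
Vm = 26.3 · ln(0.15874) = 26.3 × (-1.8405) = -48.41 mV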